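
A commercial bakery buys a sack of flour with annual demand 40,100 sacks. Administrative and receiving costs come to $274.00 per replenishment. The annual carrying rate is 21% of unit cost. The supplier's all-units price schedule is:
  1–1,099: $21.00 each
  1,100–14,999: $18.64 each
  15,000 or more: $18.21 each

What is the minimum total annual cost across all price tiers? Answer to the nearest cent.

TC* ≈ $756,738.60

Holding cost per unit per year at price C is H = 0.21·C.
Candidates are each tier's EOQ (if it falls in that tier) and each price-break quantity.
Tier 1 ($21.00): EOQ = 2232.3 exceeds tier's upper bound 1099, so this tier is dominated.
EOQ at $18.64 = 2369.4 (feasible in tier 2): TC = 40,100×$18.64 + (40,100/2369.4)×274 + (2369.4/2)×0.21×$18.64 = $756,738.60.
EOQ at $18.21 = 2397.2 < 15000, so use break Q=15000: TC = 40,100×$18.21 + (40,100/15000.0)×274 + (15000.0/2)×0.21×$18.21 = $759,634.24.
Lowest total cost among the candidates is at Q = 2369.4.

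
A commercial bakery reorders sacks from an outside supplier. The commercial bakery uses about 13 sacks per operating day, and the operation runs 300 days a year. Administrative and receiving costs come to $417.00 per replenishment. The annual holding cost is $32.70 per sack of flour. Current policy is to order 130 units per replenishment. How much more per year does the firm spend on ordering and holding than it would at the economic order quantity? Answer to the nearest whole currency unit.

Extra cost ≈ $4,322 per year

Annual demand D = 13 × 300 = 3,900.
EOQ = √(2DS/H) = √(2 × 3,900 × 417 / 32.7) ≈ 315.39.
Cost at Q* = (D/Q*)S + (Q*/2)H = √(2DSH) ≈ $10,313.10.
Cost at Q = 130: (3,900/130)×417 + (130/2)×32.7 = $12,510.00 + $2,125.50 = $14,635.50.
Excess = $14,635.50 − $10,313.10 = $4,322.40.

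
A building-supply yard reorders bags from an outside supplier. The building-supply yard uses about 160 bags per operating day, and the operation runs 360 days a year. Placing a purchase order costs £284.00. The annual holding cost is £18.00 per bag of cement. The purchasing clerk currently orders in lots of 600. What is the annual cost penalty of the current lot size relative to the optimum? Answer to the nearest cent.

Extra cost ≈ £8,396.69 per year

Annual demand D = 160 × 360 = 57,600.
EOQ = √(2DS/H) = √(2 × 57,600 × 284 / 18) ≈ 1348.18.
Cost at Q* = (D/Q*)S + (Q*/2)H = √(2DSH) ≈ £24,267.31.
Cost at Q = 600: (57,600/600)×284 + (600/2)×18 = £27,264.00 + £5,400.00 = £32,664.00.
Excess = £32,664.00 − £24,267.31 = £8,396.69.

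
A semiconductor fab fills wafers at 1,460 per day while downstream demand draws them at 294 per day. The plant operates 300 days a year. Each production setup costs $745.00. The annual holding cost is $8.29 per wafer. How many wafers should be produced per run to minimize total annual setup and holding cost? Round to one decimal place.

Q* ≈ 4,455.3 wafers

Annual demand D = 294 × 300 = 88,200.
Production build-up factor (1 − d/p) = 1 − 294/1,460 = 0.7986.
Q* = √(2DS / (H(1 − d/p))) = √(2 × 88,200 × 745 / (8.29 × 0.7986)).
= √(131,418,000 / 6.6206) ≈ 4455.304.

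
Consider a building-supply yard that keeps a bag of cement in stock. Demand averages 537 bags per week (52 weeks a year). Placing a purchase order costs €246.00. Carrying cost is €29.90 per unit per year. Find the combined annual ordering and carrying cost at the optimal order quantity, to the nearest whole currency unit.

TC* ≈ €20,268

Annual demand D = 537 × 52 = 27,924.
Q* = √(2DS/H) = √(2 × 27,924 × 246 / 29.9) ≈ 677.85.
At Q*, ordering cost (D/Q*)S equals holding cost (Q*/2)H, each = √(DSH/2).
Minimum total = √(2DSH) = √(2 × 27,924 × 246 × 29.9) ≈ 20267.816.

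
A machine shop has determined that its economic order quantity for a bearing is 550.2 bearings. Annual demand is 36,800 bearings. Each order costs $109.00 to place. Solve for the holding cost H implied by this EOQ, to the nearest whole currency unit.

H ≈ $27

Invert the EOQ relation Q*² = 2DS/H.
From Q* = √(2DS/H): H = 2DS / Q*² = 2 × 36,800 × 109 / 550.2² = 26.5011.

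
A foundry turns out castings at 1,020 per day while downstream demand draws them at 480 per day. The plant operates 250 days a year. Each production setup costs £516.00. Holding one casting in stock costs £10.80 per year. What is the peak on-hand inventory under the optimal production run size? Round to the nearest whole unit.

I_max ≈ 2,464 castings

Annual demand D = 480 × 250 = 120,000.
Production build-up factor (1 − d/p) = 1 − 480/1,020 = 0.5294.
Q* = √(2DS / (H(1 − d/p))) = √(2 × 120,000 × 516 / (10.8 × 0.5294)).
= √(123,840,000 / 5.7176) ≈ 4653.951.
Maximum inventory = Q*(1 − d/p) = 4653.951 × 0.5294 ≈ 2463.856.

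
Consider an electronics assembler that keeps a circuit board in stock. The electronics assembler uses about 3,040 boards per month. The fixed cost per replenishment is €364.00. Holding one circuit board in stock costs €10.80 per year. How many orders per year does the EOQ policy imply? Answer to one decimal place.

N ≈ 23.3 orders per year

Annual demand D = 3,040 × 12 = 36,480.
The optimal lot size = √(2DS/H) = √(2 × 36,480 × 364 / 10.8) ≈ 1568.13.
Orders per year = D / Q* = 36,480 / 1568.13 ≈ 23.263.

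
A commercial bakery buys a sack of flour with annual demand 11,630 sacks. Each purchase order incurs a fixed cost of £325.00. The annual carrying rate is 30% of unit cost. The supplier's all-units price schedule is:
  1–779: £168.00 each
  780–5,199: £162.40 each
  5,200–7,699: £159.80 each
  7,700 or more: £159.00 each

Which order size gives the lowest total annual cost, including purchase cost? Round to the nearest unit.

Q* ≈ 780 sacks

Holding cost per unit per year at price C is H = 0.30·C.
Evaluate total cost at each tier's feasible EOQ or, if the EOQ is below the tier, at the tier's minimum quantity.
EOQ at £168.00 = 387.3 (feasible in tier 1): TC = 11,630×£168.00 + (11,630/387.3)×325 + (387.3/2)×0.30×£168.00 = £1,973,359.19.
EOQ at £162.40 = 393.9 < 780, so use break Q=780: TC = 11,630×£162.40 + (11,630/780.0)×325 + (780.0/2)×0.30×£162.40 = £1,912,558.63.
EOQ at £159.80 = 397.1 < 5200, so use break Q=5200: TC = 11,630×£159.80 + (11,630/5200.0)×325 + (5200.0/2)×0.30×£159.80 = £1,983,844.88.
EOQ at £159.00 = 398.1 < 7700, so use break Q=7700: TC = 11,630×£159.00 + (11,630/7700.0)×325 + (7700.0/2)×0.30×£159.00 = £2,033,305.88.
Lowest total cost is £1,912,558.63 at Q = 780.0.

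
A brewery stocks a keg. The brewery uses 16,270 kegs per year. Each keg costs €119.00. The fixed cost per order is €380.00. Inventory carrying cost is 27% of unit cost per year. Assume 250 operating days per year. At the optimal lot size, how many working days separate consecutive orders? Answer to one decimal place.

Holding cost H = 0.27 × €119.00 = €32.1300 per unit per year.
EOQ = √(2DS/H) = √(2 × 16,270 × 380 / 32.13) ≈ 620.36.
Cycle time = Q*/D × 250 = 620.36 / 16,270 × 250 ≈ 9.532 days.

T ≈ 9.5 days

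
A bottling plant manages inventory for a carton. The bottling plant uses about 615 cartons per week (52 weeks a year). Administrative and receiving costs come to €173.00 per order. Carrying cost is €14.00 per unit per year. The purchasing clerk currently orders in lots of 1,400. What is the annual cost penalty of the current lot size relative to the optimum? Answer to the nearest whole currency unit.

Annual demand D = 615 × 52 = 31,980.
EOQ = √(2DS/H) = √(2 × 31,980 × 173 / 14) ≈ 889.02.
Cost at Q* = (D/Q*)S + (Q*/2)H = √(2DSH) ≈ €12,446.33.
Cost at Q = 1,400: (31,980/1,400)×173 + (1,400/2)×14 = €3,951.81 + €9,800.00 = €13,751.81.
Excess = €13,751.81 − €12,446.33 = €1,305.48.

Extra cost ≈ €1,305 per year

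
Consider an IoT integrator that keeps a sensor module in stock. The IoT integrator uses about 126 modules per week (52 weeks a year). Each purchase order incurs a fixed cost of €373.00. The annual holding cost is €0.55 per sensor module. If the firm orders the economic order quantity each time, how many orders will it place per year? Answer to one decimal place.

Annual demand D = 126 × 52 = 6,552.
Q* = √(2DS/H) = √(2 × 6,552 × 373 / 0.55) ≈ 2981.09.
Orders per year = D / Q* = 6,552 / 2981.09 ≈ 2.198.

N ≈ 2.2 orders per year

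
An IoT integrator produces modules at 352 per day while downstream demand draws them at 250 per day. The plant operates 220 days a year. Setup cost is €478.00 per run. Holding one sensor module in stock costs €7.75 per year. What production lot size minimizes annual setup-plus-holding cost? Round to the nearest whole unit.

Annual demand D = 250 × 220 = 55,000.
Production build-up factor (1 − d/p) = 1 − 250/352 = 0.2898.
Q* = √(2DS / (H(1 − d/p))) = √(2 × 55,000 × 478 / (7.75 × 0.2898)).
= √(52,580,000 / 2.2457) ≈ 4838.722.

Q* ≈ 4,839 modules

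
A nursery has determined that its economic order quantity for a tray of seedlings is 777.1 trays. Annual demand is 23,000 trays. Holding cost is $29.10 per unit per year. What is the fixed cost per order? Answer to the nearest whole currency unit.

Squaring Q* = √(2DS/H) gives Q*² = 2DS/H.
From Q* = √(2DS/H): S = Q*²H / (2D) = 777.1² × 29.1 / (2 × 23,000) = 382.0225.

S ≈ $382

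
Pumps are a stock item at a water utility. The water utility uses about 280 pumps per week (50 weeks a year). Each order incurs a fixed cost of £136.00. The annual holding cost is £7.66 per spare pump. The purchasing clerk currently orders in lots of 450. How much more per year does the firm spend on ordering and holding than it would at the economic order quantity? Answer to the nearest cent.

Extra cost ≈ £553.75 per year

Annual demand D = 280 × 50 = 14,000.
EOQ = √(2DS/H) = √(2 × 14,000 × 136 / 7.66) ≈ 705.07.
Cost at Q* = (D/Q*)S + (Q*/2)H = √(2DSH) ≈ £5,400.86.
Cost at Q = 450: (14,000/450)×136 + (450/2)×7.66 = £4,231.11 + £1,723.50 = £5,954.61.
Excess = £5,954.61 − £5,400.86 = £553.75.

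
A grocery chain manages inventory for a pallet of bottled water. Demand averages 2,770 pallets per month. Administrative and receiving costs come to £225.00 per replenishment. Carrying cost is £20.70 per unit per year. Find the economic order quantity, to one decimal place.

Q* ≈ 850.1 pallets

Annual demand D = 2,770 × 12 = 33,240.
EOQ = √(2DS / H) = √(2 × 33,240 × 225 / 20.7).
= √(14,958,000 / 20.7) = √722,608.6957 ≈ 850.064.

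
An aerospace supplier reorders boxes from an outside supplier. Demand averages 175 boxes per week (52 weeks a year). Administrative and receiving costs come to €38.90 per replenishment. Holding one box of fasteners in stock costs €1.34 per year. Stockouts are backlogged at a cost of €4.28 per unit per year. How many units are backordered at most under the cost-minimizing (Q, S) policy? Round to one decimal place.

S* ≈ 198.6 boxes

Annual demand D = 175 × 52 = 9,100.
With planned backorders, Q* = √(2DS/H) · √((H+B)/B).
√(2DS/H) = √(2 × 9,100 × 38.9 / 1.34) = 726.872.
√((H+B)/B) = √((1.34+4.28)/4.28) = 1.1459.
Q* ≈ 832.922.
S* = Q* · H/(H+B) = 832.922 × 1.34/5.62 ≈ 198.597.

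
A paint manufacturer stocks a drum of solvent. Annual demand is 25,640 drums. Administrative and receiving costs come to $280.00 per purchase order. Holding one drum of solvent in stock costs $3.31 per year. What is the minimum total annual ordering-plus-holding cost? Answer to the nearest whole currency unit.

TC* ≈ $6,894

EOQ = √(2DS/H) = √(2 × 25,640 × 280 / 3.31) ≈ 2082.76.
At Q*, ordering cost (D/Q*)S equals holding cost (Q*/2)H, each = √(DSH/2).
Minimum total = √(2DSH) = √(2 × 25,640 × 280 × 3.31) ≈ 6893.932.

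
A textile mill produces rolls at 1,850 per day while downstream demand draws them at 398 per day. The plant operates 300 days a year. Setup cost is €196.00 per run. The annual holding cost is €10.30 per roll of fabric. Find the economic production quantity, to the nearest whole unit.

Annual demand D = 398 × 300 = 119,400.
Production build-up factor (1 − d/p) = 1 − 398/1,850 = 0.7849.
Q* = √(2DS / (H(1 − d/p))) = √(2 × 119,400 × 196 / (10.3 × 0.7849)).
= √(46,804,800 / 8.0841) ≈ 2406.186.

Q* ≈ 2,406 rolls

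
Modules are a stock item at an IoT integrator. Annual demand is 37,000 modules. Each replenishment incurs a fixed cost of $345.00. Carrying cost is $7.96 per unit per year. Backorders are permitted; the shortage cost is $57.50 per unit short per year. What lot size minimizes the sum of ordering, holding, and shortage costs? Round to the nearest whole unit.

With planned backorders, Q* = √(2DS/H) · √((H+B)/B).
√(2DS/H) = √(2 × 37,000 × 345 / 7.96) = 1790.890.
√((H+B)/B) = √((7.96+57.5)/57.5) = 1.0670.
Q* ≈ 1910.834.

Q* ≈ 1,911 modules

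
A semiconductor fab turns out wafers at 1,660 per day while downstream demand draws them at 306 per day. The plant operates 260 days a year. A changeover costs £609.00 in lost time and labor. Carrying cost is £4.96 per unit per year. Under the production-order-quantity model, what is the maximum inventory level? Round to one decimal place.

I_max ≈ 3,992.0 wafers

Annual demand D = 306 × 260 = 79,560.
Production build-up factor (1 − d/p) = 1 − 306/1,660 = 0.8157.
Q* = √(2DS / (H(1 − d/p))) = √(2 × 79,560 × 609 / (4.96 × 0.8157)).
= √(96,904,080 / 4.0457) ≈ 4894.123.
Maximum inventory = Q*(1 − d/p) = 4894.123 × 0.8157 ≈ 3991.954.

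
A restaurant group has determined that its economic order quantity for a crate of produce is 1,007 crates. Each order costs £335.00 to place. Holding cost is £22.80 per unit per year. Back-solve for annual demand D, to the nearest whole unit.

Squaring Q* = √(2DS/H) gives Q*² = 2DS/H.
From Q* = √(2DS/H): D = Q*²H / (2S) = 1,007² × 22.8 / (2 × 335) = 34507.936.

D ≈ 34,508 crates per year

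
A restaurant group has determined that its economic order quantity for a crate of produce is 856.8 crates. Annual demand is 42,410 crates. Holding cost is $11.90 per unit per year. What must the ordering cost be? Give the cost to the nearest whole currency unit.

S ≈ $103

The basic EOQ model gives Q* = √(2DS/H); rearrange for the unknown.
From Q* = √(2DS/H): S = Q*²H / (2D) = 856.8² × 11.9 / (2 × 42,410) = 102.9930.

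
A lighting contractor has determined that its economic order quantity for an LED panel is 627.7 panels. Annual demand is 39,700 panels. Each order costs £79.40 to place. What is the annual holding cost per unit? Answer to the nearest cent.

The basic EOQ model gives Q* = √(2DS/H); rearrange for the unknown.
From Q* = √(2DS/H): H = 2DS / Q*² = 2 × 39,700 × 79.4 / 627.7² = 16.0006.

H ≈ £16.00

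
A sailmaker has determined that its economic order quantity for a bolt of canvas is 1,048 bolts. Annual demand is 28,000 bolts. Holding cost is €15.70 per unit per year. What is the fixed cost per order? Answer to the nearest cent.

The basic EOQ model gives Q* = √(2DS/H); rearrange for the unknown.
From Q* = √(2DS/H): S = Q*²H / (2D) = 1,048² × 15.7 / (2 × 28,000) = 307.9174.

S ≈ €307.92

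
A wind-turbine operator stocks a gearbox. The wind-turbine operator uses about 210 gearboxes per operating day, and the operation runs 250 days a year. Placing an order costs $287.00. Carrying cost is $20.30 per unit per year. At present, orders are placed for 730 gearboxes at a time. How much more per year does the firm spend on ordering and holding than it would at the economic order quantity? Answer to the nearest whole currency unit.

Annual demand D = 210 × 250 = 52,500.
EOQ = √(2DS/H) = √(2 × 52,500 × 287 / 20.3) ≈ 1218.39.
Cost at Q* = (D/Q*)S + (Q*/2)H = √(2DSH) ≈ $24,733.39.
Cost at Q = 730: (52,500/730)×287 + (730/2)×20.3 = $20,640.41 + $7,409.50 = $28,049.91.
Excess = $28,049.91 − $24,733.39 = $3,316.52.

Extra cost ≈ $3,317 per year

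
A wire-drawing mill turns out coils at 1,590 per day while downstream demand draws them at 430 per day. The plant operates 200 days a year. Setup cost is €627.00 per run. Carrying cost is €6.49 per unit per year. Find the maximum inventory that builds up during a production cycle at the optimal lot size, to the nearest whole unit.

Annual demand D = 430 × 200 = 86,000.
Production build-up factor (1 − d/p) = 1 − 430/1,590 = 0.7296.
Q* = √(2DS / (H(1 − d/p))) = √(2 × 86,000 × 627 / (6.49 × 0.7296)).
= √(107,844,000 / 4.7348) ≈ 4772.492.
Maximum inventory = Q*(1 − d/p) = 4772.492 × 0.7296 ≈ 3481.818.

I_max ≈ 3,482 coils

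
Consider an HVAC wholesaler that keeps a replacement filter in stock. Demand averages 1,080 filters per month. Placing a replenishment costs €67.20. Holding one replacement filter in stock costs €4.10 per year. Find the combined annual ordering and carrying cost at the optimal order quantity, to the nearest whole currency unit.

Annual demand D = 1,080 × 12 = 12,960.
The optimal lot size = √(2DS/H) = √(2 × 12,960 × 67.2 / 4.1) ≈ 651.79.
At the optimum the two cost components are equal, so total cost = 2·(Q*/2)H = Q*·H.
Minimum total = √(2DSH) = √(2 × 12,960 × 67.2 × 4.1) ≈ 2672.354.

TC* ≈ €2,672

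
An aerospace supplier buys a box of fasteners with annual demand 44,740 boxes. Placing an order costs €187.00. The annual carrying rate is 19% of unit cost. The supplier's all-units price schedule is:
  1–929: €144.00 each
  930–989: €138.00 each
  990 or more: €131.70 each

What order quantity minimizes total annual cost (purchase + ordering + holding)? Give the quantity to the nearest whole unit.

Holding cost per unit per year at price C is H = 0.19·C.
Candidates are each tier's EOQ (if it falls in that tier) and each price-break quantity.
EOQ at €144.00 = 782.0 (feasible in tier 1): TC = 44,740×€144.00 + (44,740/782.0)×187 + (782.0/2)×0.19×€144.00 = €6,463,956.46.
EOQ at €138.00 = 798.9 < 930, so use break Q=930: TC = 44,740×€138.00 + (44,740/930.0)×187 + (930.0/2)×0.19×€138.00 = €6,195,308.41.
EOQ at €131.70 = 817.7 < 990, so use break Q=990: TC = 44,740×€131.70 + (44,740/990.0)×187 + (990.0/2)×0.19×€131.70 = €5,913,095.27.
Lowest total cost is €5,913,095.27 at Q = 990.0.

Q* ≈ 990 boxes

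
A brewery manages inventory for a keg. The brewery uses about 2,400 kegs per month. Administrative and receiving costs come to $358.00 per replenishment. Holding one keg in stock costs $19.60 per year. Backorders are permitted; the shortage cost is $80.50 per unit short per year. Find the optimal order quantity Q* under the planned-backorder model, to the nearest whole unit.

Q* ≈ 1,144 kegs

Annual demand D = 2,400 × 12 = 28,800.
With planned backorders, Q* = √(2DS/H) · √((H+B)/B).
√(2DS/H) = √(2 × 28,800 × 358 / 19.6) = 1025.710.
√((H+B)/B) = √((19.6+80.5)/80.5) = 1.1151.
Q* ≈ 1143.783.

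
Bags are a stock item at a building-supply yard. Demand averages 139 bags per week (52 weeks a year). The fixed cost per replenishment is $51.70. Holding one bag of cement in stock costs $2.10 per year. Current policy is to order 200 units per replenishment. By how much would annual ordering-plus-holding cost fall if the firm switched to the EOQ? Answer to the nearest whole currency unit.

Annual demand D = 139 × 52 = 7,228.
EOQ = √(2DS/H) = √(2 × 7,228 × 51.7 / 2.1) ≈ 596.57.
Cost at Q* = (D/Q*)S + (Q*/2)H = √(2DSH) ≈ $1,252.79.
Cost at Q = 200: (7,228/200)×51.7 + (200/2)×2.1 = $1,868.44 + $210.00 = $2,078.44.
Excess = $2,078.44 − $1,252.79 = $825.65.

Extra cost ≈ $826 per year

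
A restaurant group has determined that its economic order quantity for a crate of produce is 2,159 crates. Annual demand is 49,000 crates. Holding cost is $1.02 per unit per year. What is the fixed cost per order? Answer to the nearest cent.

Squaring Q* = √(2DS/H) gives Q*² = 2DS/H.
From Q* = √(2DS/H): S = Q*²H / (2D) = 2,159² × 1.02 / (2 × 49,000) = 48.5154.

S ≈ $48.52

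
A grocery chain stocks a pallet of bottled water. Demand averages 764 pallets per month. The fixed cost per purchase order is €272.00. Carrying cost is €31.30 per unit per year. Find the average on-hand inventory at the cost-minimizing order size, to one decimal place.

Annual demand D = 764 × 12 = 9,168.
The optimal lot size = √(2DS/H) = √(2 × 9,168 × 272 / 31.3) ≈ 399.18.
Average inventory = Q*/2 ≈ 399.18 / 2 = 199.588.

Average inventory ≈ 199.6 pallets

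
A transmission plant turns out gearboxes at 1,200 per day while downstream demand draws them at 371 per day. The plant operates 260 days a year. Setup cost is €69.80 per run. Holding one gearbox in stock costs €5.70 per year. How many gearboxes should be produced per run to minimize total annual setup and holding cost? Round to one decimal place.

Q* ≈ 1,849.2 gearboxes

Annual demand D = 371 × 260 = 96,460.
Production build-up factor (1 − d/p) = 1 − 371/1,200 = 0.6908.
Q* = √(2DS / (H(1 − d/p))) = √(2 × 96,460 × 69.8 / (5.7 × 0.6908)).
= √(13,465,816 / 3.9378) ≈ 1849.236.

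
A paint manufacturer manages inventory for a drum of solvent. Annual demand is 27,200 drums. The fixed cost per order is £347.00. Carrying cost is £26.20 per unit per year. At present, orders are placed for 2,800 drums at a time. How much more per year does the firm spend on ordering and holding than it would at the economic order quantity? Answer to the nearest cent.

EOQ = √(2DS/H) = √(2 × 27,200 × 347 / 26.2) ≈ 848.82.
Cost at Q* = (D/Q*)S + (Q*/2)H = √(2DSH) ≈ £22,238.98.
Cost at Q = 2,800: (27,200/2,800)×347 + (2,800/2)×26.2 = £3,370.86 + £36,680.00 = £40,050.86.
Excess = £40,050.86 − £22,238.98 = £17,811.88.

Extra cost ≈ £17,811.88 per year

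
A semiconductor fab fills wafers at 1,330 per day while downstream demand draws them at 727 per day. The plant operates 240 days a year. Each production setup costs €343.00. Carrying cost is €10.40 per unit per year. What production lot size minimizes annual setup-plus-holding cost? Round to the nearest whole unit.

Q* ≈ 5,038 wafers

Annual demand D = 727 × 240 = 174,480.
Production build-up factor (1 − d/p) = 1 − 727/1,330 = 0.4534.
Q* = √(2DS / (H(1 − d/p))) = √(2 × 174,480 × 343 / (10.4 × 0.4534)).
= √(119,693,280 / 4.7152) ≈ 5038.316.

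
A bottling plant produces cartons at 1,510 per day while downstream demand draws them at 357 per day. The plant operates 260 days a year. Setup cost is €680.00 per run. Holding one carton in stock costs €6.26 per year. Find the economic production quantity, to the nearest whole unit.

Annual demand D = 357 × 260 = 92,820.
Production build-up factor (1 − d/p) = 1 − 357/1,510 = 0.7636.
Q* = √(2DS / (H(1 − d/p))) = √(2 × 92,820 × 680 / (6.26 × 0.7636)).
= √(126,235,200 / 4.78) ≈ 5138.980.

Q* ≈ 5,139 cartons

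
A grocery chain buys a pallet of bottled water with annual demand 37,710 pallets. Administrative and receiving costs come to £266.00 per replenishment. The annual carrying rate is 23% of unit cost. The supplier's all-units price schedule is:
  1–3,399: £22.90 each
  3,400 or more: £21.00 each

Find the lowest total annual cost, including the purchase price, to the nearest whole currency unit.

Holding cost per unit per year at price C is H = 0.23·C.
Evaluate total cost at each tier's feasible EOQ or, if the EOQ is below the tier, at the tier's minimum quantity.
EOQ at £22.90 = 1951.7 (feasible in tier 1): TC = 37,710×£22.90 + (37,710/1951.7)×266 + (1951.7/2)×0.23×£22.90 = £873,838.35.
EOQ at £21.00 = 2038.0 < 3400, so use break Q=3400: TC = 37,710×£21.00 + (37,710/3400.0)×266 + (3400.0/2)×0.23×£21.00 = £803,071.25.
Lowest total cost among the candidates is at Q = 3400.0.

TC* ≈ £803,071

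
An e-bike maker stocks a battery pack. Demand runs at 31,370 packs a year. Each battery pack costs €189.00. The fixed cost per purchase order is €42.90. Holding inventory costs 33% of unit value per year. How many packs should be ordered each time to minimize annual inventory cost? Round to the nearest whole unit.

Holding cost H = 0.33 × €189.00 = €62.3700 per unit per year.
EOQ = √(2DS / H) = √(2 × 31,370 × 42.9 / 62.37).
= √(2,691,546 / 62.37) = √43,154.4974 ≈ 207.737.

Q* ≈ 208 packs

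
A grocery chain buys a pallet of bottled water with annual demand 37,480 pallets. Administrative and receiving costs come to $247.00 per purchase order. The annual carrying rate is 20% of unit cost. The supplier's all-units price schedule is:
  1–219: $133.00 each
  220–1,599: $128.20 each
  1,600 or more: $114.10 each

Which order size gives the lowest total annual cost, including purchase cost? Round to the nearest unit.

Q* ≈ 1,600 pallets

Holding cost per unit per year at price C is H = 0.20·C.
Evaluate total cost at each tier's feasible EOQ or, if the EOQ is below the tier, at the tier's minimum quantity.
Tier 1 ($133.00): EOQ = 834.3 exceeds tier's upper bound 219, so this tier is dominated.
EOQ at $128.20 = 849.8 (feasible in tier 2): TC = 37,480×$128.20 + (37,480/849.8)×247 + (849.8/2)×0.20×$128.20 = $4,826,724.25.
EOQ at $114.10 = 900.8 < 1600, so use break Q=1600: TC = 37,480×$114.10 + (37,480/1600.0)×247 + (1600.0/2)×0.20×$114.10 = $4,300,509.97.
Lowest total cost is $4,300,509.97 at Q = 1600.0.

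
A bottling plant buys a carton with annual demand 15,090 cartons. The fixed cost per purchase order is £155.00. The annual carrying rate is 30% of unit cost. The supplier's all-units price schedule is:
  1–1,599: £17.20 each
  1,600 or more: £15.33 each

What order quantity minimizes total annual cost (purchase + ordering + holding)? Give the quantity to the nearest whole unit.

Q* ≈ 1,600 cartons

Holding cost per unit per year at price C is H = 0.30·C.
Evaluate total cost at each tier's feasible EOQ or, if the EOQ is below the tier, at the tier's minimum quantity.
EOQ at £17.20 = 952.1 (feasible in tier 1): TC = 15,090×£17.20 + (15,090/952.1)×155 + (952.1/2)×0.30×£17.20 = £264,461.04.
EOQ at £15.33 = 1008.5 < 1600, so use break Q=1600: TC = 15,090×£15.33 + (15,090/1600.0)×155 + (1600.0/2)×0.30×£15.33 = £236,470.74.
Lowest total cost is £236,470.74 at Q = 1600.0.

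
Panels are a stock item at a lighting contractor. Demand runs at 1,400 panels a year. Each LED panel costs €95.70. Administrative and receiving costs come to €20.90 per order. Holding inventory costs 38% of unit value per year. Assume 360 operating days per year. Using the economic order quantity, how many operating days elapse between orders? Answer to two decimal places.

Holding cost H = 0.38 × €95.70 = €36.3660 per unit per year.
EOQ = √(2DS/H) = √(2 × 1,400 × 20.9 / 36.366) ≈ 40.11.
Cycle time = Q*/D × 360 = 40.11 / 1,400 × 360 ≈ 10.315 days.

T ≈ 10.32 days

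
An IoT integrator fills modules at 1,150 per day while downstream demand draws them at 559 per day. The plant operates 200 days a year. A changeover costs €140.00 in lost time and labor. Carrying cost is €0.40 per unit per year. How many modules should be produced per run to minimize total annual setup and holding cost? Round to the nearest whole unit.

Annual demand D = 559 × 200 = 111,800.
Production build-up factor (1 − d/p) = 1 − 559/1,150 = 0.5139.
Q* = √(2DS / (H(1 − d/p))) = √(2 × 111,800 × 140 / (0.4 × 0.5139)).
= √(31,304,000 / 0.2056) ≈ 12340.282.

Q* ≈ 12,340 modules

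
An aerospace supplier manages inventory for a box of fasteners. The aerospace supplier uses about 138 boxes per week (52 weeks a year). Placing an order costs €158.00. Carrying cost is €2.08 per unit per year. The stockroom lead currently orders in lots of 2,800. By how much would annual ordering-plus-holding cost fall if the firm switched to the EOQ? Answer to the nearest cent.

Extra cost ≈ €1,145.15 per year

Annual demand D = 138 × 52 = 7,176.
EOQ = √(2DS/H) = √(2 × 7,176 × 158 / 2.08) ≈ 1044.13.
Cost at Q* = (D/Q*)S + (Q*/2)H = √(2DSH) ≈ €2,171.78.
Cost at Q = 2,800: (7,176/2,800)×158 + (2,800/2)×2.08 = €404.93 + €2,912.00 = €3,316.93.
Excess = €3,316.93 − €2,171.78 = €1,145.15.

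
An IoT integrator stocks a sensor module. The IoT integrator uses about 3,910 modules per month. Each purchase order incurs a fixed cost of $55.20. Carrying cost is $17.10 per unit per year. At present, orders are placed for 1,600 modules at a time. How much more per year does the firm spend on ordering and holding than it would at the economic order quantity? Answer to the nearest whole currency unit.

Extra cost ≈ $5,887 per year

Annual demand D = 3,910 × 12 = 46,920.
EOQ = √(2DS/H) = √(2 × 46,920 × 55.2 / 17.1) ≈ 550.38.
Cost at Q* = (D/Q*)S + (Q*/2)H = √(2DSH) ≈ $9,411.56.
Cost at Q = 1,600: (46,920/1,600)×55.2 + (1,600/2)×17.1 = $1,618.74 + $13,680.00 = $15,298.74.
Excess = $15,298.74 − $9,411.56 = $5,887.18.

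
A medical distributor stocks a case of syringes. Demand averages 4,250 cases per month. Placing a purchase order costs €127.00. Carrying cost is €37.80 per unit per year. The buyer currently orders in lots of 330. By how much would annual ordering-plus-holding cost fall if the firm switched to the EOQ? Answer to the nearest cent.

Annual demand D = 4,250 × 12 = 51,000.
EOQ = √(2DS/H) = √(2 × 51,000 × 127 / 37.8) ≈ 585.40.
Cost at Q* = (D/Q*)S + (Q*/2)H = √(2DSH) ≈ €22,128.29.
Cost at Q = 330: (51,000/330)×127 + (330/2)×37.8 = €19,627.27 + €6,237.00 = €25,864.27.
Excess = €25,864.27 − €22,128.29 = €3,735.98.

Extra cost ≈ €3,735.98 per year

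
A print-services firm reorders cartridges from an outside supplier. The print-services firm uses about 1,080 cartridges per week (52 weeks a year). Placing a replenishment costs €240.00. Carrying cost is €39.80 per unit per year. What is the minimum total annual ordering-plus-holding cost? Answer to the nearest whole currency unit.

Annual demand D = 1,080 × 52 = 56,160.
Q* = √(2DS/H) = √(2 × 56,160 × 240 / 39.8) ≈ 822.99.
At Q*, ordering cost (D/Q*)S equals holding cost (Q*/2)H, each = √(DSH/2).
Minimum total = √(2DSH) = √(2 × 56,160 × 240 × 39.8) ≈ 32754.857.

TC* ≈ €32,755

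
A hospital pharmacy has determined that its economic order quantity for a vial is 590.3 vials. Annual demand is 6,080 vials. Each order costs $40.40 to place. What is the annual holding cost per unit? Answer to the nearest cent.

H ≈ $1.41

Squaring Q* = √(2DS/H) gives Q*² = 2DS/H.
From Q* = √(2DS/H): H = 2DS / Q*² = 2 × 6,080 × 40.4 / 590.3² = 1.4098.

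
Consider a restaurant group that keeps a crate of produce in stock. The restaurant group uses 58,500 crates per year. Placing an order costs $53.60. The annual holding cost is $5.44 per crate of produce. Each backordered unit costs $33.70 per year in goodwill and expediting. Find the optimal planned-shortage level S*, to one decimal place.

S* ≈ 160.8 crates

With planned backorders, Q* = √(2DS/H) · √((H+B)/B).
√(2DS/H) = √(2 × 58,500 × 53.6 / 5.44) = 1073.683.
√((H+B)/B) = √((5.44+33.7)/33.7) = 1.0777.
Q* ≈ 1157.101.
S* = Q* · H/(H+B) = 1157.101 × 5.44/39.14 ≈ 160.823.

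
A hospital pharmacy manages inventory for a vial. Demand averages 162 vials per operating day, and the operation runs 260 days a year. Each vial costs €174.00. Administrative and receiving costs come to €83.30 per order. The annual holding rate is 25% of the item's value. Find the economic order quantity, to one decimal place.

Q* ≈ 401.6 vials

Annual demand D = 162 × 260 = 42,120.
Holding cost H = 0.25 × €174.00 = €43.5000 per unit per year.
EOQ = √(2DS / H) = √(2 × 42,120 × 83.3 / 43.5).
= √(7,017,192 / 43.5) = √161,314.7586 ≈ 401.640.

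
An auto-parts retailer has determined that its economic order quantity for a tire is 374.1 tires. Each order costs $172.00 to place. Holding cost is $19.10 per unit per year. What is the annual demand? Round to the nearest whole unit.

D ≈ 7,771 tires per year

Invert the EOQ relation Q*² = 2DS/H.
From Q* = √(2DS/H): D = Q*²H / (2S) = 374.1² × 19.1 / (2 × 172) = 7770.525.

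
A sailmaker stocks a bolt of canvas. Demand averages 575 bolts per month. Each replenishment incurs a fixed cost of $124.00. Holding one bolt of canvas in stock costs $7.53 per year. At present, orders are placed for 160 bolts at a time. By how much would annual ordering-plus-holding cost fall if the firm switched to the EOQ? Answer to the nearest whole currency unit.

Extra cost ≈ $2,360 per year

Annual demand D = 575 × 12 = 6,900.
EOQ = √(2DS/H) = √(2 × 6,900 × 124 / 7.53) ≈ 476.71.
Cost at Q* = (D/Q*)S + (Q*/2)H = √(2DSH) ≈ $3,589.62.
Cost at Q = 160: (6,900/160)×124 + (160/2)×7.53 = $5,347.50 + $602.40 = $5,949.90.
Excess = $5,949.90 − $3,589.62 = $2,360.28.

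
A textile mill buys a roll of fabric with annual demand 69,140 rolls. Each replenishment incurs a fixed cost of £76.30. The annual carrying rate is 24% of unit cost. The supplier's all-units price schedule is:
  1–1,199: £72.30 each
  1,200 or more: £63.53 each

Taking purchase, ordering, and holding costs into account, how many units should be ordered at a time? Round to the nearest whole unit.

Holding cost per unit per year at price C is H = 0.24·C.
Evaluate total cost at each tier's feasible EOQ or, if the EOQ is below the tier, at the tier's minimum quantity.
EOQ at £72.30 = 779.8 (feasible in tier 1): TC = 69,140×£72.30 + (69,140/779.8)×76.3 + (779.8/2)×0.24×£72.30 = £5,012,352.59.
EOQ at £63.53 = 831.9 < 1200, so use break Q=1200: TC = 69,140×£63.53 + (69,140/1200.0)×76.3 + (1200.0/2)×0.24×£63.53 = £4,406,008.67.
Lowest total cost is £4,406,008.67 at Q = 1200.0.

Q* ≈ 1,200 rolls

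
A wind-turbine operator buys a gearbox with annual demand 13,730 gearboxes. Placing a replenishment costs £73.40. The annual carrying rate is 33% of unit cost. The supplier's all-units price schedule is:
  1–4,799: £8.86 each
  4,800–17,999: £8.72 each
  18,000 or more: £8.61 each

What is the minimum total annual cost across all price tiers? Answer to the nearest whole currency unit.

TC* ≈ £124,075

Holding cost per unit per year at price C is H = 0.33·C.
For each price level, check whether its EOQ is feasible; otherwise the best quantity at that price is the breakpoint.
EOQ at £8.86 = 830.3 (feasible in tier 1): TC = 13,730×£8.86 + (13,730/830.3)×73.4 + (830.3/2)×0.33×£8.86 = £124,075.37.
EOQ at £8.72 = 836.9 < 4800, so use break Q=4800: TC = 13,730×£8.72 + (13,730/4800.0)×73.4 + (4800.0/2)×0.33×£8.72 = £126,841.79.
EOQ at £8.61 = 842.2 < 18000, so use break Q=18000: TC = 13,730×£8.61 + (13,730/18000.0)×73.4 + (18000.0/2)×0.33×£8.61 = £143,842.99.
Lowest total cost among the candidates is at Q = 830.3.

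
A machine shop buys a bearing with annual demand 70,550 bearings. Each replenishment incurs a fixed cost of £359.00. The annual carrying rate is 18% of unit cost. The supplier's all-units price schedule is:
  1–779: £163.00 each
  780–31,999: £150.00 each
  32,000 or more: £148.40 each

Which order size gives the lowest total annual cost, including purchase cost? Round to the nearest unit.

Holding cost per unit per year at price C is H = 0.18·C.
For each price level, check whether its EOQ is feasible; otherwise the best quantity at that price is the breakpoint.
Tier 1 (£163.00): EOQ = 1314.0 exceeds tier's upper bound 779, so this tier is dominated.
EOQ at £150.00 = 1369.7 (feasible in tier 2): TC = 70,550×£150.00 + (70,550/1369.7)×359 + (1369.7/2)×0.18×£150.00 = £10,619,482.19.
EOQ at £148.40 = 1377.1 < 32000, so use break Q=32000: TC = 70,550×£148.40 + (70,550/32000.0)×359 + (32000.0/2)×0.18×£148.40 = £10,897,803.48.
Lowest total cost is £10,619,482.19 at Q = 1369.7.

Q* ≈ 1,370 bearings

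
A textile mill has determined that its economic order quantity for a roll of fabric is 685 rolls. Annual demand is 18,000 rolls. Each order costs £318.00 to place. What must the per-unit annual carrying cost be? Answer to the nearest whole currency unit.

H ≈ £24

The basic EOQ model gives Q* = √(2DS/H); rearrange for the unknown.
From Q* = √(2DS/H): H = 2DS / Q*² = 2 × 18,000 × 318 / 685² = 24.3977.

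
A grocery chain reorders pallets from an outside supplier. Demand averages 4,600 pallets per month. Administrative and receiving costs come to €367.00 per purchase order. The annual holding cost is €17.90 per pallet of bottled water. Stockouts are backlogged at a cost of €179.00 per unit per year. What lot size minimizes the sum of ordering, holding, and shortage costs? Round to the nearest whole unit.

Q* ≈ 1,578 pallets

Annual demand D = 4,600 × 12 = 55,200.
With planned backorders, Q* = √(2DS/H) · √((H+B)/B).
√(2DS/H) = √(2 × 55,200 × 367 / 17.9) = 1504.496.
√((H+B)/B) = √((17.9+179)/179) = 1.0488.
Q* ≈ 1577.929.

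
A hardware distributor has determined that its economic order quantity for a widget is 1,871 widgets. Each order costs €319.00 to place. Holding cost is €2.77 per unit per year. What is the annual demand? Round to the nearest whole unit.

Squaring Q* = √(2DS/H) gives Q*² = 2DS/H.
From Q* = √(2DS/H): D = Q*²H / (2S) = 1,871² × 2.77 / (2 × 319) = 15198.708.

D ≈ 15,199 widgets per year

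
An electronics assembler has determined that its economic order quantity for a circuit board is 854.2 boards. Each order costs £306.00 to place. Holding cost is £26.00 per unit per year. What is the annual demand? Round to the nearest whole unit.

D ≈ 30,999 boards per year

Invert the EOQ relation Q*² = 2DS/H.
From Q* = √(2DS/H): D = Q*²H / (2S) = 854.2² × 26 / (2 × 306) = 30998.527.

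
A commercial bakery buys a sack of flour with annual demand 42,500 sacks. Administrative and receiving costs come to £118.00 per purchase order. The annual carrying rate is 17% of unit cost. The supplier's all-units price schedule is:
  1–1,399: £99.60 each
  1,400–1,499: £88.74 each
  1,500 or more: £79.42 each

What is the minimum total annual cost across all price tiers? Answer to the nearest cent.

TC* ≈ £3,388,819.38

Holding cost per unit per year at price C is H = 0.17·C.
Evaluate total cost at each tier's feasible EOQ or, if the EOQ is below the tier, at the tier's minimum quantity.
EOQ at £99.60 = 769.7 (feasible in tier 1): TC = 42,500×£99.60 + (42,500/769.7)×118 + (769.7/2)×0.17×£99.60 = £4,246,031.81.
EOQ at £88.74 = 815.4 < 1400, so use break Q=1400: TC = 42,500×£88.74 + (42,500/1400.0)×118 + (1400.0/2)×0.17×£88.74 = £3,785,592.20.
EOQ at £79.42 = 861.9 < 1500, so use break Q=1500: TC = 42,500×£79.42 + (42,500/1500.0)×118 + (1500.0/2)×0.17×£79.42 = £3,388,819.38.
Lowest total cost among the candidates is at Q = 1500.0.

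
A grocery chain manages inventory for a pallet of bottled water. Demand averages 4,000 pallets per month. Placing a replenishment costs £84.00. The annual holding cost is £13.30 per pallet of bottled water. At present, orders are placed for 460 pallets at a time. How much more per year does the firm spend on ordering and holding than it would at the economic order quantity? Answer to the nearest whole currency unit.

Annual demand D = 4,000 × 12 = 48,000.
EOQ = √(2DS/H) = √(2 × 48,000 × 84 / 13.3) ≈ 778.66.
Cost at Q* = (D/Q*)S + (Q*/2)H = √(2DSH) ≈ £10,356.22.
Cost at Q = 460: (48,000/460)×84 + (460/2)×13.3 = £8,765.22 + £3,059.00 = £11,824.22.
Excess = £11,824.22 − £10,356.22 = £1,468.00.

Extra cost ≈ £1,468 per year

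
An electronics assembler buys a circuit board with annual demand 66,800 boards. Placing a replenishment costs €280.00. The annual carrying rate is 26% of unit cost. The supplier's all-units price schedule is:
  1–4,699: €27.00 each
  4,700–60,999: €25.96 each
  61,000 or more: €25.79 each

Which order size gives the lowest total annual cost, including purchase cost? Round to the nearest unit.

Holding cost per unit per year at price C is H = 0.26·C.
Evaluate total cost at each tier's feasible EOQ or, if the EOQ is below the tier, at the tier's minimum quantity.
EOQ at €27.00 = 2308.4 (feasible in tier 1): TC = 66,800×€27.00 + (66,800/2308.4)×280 + (2308.4/2)×0.26×€27.00 = €1,819,805.07.
EOQ at €25.96 = 2354.2 < 4700, so use break Q=4700: TC = 66,800×€25.96 + (66,800/4700.0)×280 + (4700.0/2)×0.26×€25.96 = €1,753,969.13.
EOQ at €25.79 = 2361.9 < 61000, so use break Q=61000: TC = 66,800×€25.79 + (66,800/61000.0)×280 + (61000.0/2)×0.26×€25.79 = €1,927,593.32.
Lowest total cost is €1,753,969.13 at Q = 4700.0.

Q* ≈ 4,700 boards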